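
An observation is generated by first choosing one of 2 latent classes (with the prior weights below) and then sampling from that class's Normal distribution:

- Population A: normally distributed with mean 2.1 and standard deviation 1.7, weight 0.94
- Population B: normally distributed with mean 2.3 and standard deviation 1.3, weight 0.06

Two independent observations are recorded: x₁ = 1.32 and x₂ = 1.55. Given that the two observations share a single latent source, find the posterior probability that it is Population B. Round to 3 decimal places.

The responsibility of component k is w_k f_k(x) divided by Σ_j w_j f_j(x).
Since both observations come from the same component, the likelihood for component k is f_k(x₁)·f_k(x₂).
  p_A = [0.211226] × [0.222706] = 0.0470413
  p_B = [0.230975] × [0.259831] = 0.0600146
Multiply by the mixture weights:
  w_A·p_A = 0.94 × 0.0470413 = 0.0442188
  w_B·p_B = 0.06 × 0.0600146 = 0.00360087
Marginal: 0.0442188 + 0.00360087 = 0.0478197
So the posterior for Population B is 0.00360087 / 0.0478197 ≈ 0.075.

0.075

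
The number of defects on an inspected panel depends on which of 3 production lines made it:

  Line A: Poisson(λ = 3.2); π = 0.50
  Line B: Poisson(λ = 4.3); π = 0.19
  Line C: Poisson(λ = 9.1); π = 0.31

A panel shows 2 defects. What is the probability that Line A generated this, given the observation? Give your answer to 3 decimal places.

By Bayes' theorem, P(k | x) = π_k f_k(x) / Σ_j π_j f_j(x).
Component likelihoods at x = 2 defects:
  L_A = 0.208702
  L_B = 0.125441
  L_C = 0.00462352
Weight by the priors:
  π_A·L_A = 0.50 × 0.208702 = 0.104351
  π_B·L_B = 0.19 × 0.125441 = 0.0238339
  π_C·L_C = 0.31 × 0.00462352 = 0.00143329
Marginal: 0.104351 + 0.0238339 + 0.00143329 = 0.129618
P(Line A | 2 defects) ≈ 0.805

0.805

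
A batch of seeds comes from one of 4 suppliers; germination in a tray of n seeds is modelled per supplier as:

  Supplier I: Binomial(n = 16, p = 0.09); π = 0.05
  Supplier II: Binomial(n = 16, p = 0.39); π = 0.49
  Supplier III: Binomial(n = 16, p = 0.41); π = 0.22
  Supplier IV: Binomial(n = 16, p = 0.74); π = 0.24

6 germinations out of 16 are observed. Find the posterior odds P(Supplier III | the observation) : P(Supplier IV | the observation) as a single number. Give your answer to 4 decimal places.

96.0088

The posterior odds equal the prior odds times the likelihood ratio: (π_i/π_j)·(f_i(x)/f_j(x)).
Component likelihoods at x = 6 germinations out of 16:
  L_I = C(16,6)·0.09^6·0.91^10 = 8008·5.31441e-07·0.389416 = 0.00165727
  L_II = C(16,6)·0.39^6·0.61^10 = 8008·0.00351874·0.00713343 = 0.201006
  L_III = C(16,6)·0.41^6·0.59^10 = 8008·0.0047501·0.00511117 = 0.194423
  L_IV = C(16,6)·0.74^6·0.26^10 = 8008·0.164206·1.41167e-06 = 0.0018563
Odds = (0.22/0.24) × (0.194423/0.0018563) = 0.916667 × 104.737 ≈ 96.0088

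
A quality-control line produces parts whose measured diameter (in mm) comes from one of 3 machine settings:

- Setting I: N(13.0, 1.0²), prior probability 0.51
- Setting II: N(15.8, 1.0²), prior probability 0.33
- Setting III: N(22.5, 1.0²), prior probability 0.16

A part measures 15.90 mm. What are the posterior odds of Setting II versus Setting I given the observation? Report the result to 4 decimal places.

43.1500

Posterior odds = (π_i f_i(x)) / (π_j f_j(x)); the normalising sum cancels.
Normal densities:
  p_I = 0.00595253
  p_II = 0.396953
  p_III = 1.38668e-10
Odds = (0.33/0.51) × (0.396953/0.00595253) = 0.647059 × 66.6863 ≈ 43.1500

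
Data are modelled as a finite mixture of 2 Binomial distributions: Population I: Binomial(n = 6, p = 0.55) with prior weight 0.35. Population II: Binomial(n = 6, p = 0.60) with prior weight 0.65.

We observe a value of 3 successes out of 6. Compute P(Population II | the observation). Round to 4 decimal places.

0.6287

The responsibility of component k is π_k f_k(x) divided by Σ_j π_j f_j(x).
Evaluate each component's likelihood at the observed value:
  L_I = 0.303218
  L_II = 0.27648
Weight by the priors:
  π_I·L_I = 0.35 × 0.303218 = 0.106126
  π_II·L_II = 0.65 × 0.27648 = 0.179712
Evidence: 0.106126 + 0.179712 = 0.285838
P(Population II | 3 successes out of 6) ≈ 0.6287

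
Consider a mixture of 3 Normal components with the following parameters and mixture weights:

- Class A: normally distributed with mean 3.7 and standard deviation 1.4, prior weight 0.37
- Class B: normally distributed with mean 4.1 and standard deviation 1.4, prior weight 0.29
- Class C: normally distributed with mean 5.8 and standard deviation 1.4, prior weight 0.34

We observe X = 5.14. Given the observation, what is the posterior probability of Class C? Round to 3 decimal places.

By Bayes' theorem, P(k | x) = π_k f_k(x) / Σ_j π_j f_j(x).
Normal densities:
  L_A = 0.167899
  L_B = 0.216248
  L_C = 0.254989
Unnormalised posteriors:
  π_A·L_A = 0.37 × 0.167899 = 0.0621228
  π_B·L_B = 0.29 × 0.216248 = 0.0627119
  π_C·L_C = 0.34 × 0.254989 = 0.0866964
Normaliser: 0.0621228 + 0.0627119 + 0.0866964 = 0.211531
P(Class C | x) ≈ 0.410

0.410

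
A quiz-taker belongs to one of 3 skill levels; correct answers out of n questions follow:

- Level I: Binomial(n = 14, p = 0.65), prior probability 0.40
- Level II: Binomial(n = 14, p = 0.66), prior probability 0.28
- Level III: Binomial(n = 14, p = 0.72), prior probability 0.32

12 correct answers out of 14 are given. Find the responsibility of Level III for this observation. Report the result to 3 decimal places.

The responsibility of component k is w_k f_k(x) divided by Σ_j w_j f_j(x).
Evaluate each component's likelihood at the observed value:
  p_I = C(14,12)·0.65^12·0.35^2 = 91·0.00568801·0.1225 = 0.0634071
  p_II = C(14,12)·0.66^12·0.34^2 = 91·0.00683168·0.1156 = 0.0718665
  p_III = C(14,12)·0.72^12·0.28^2 = 91·0.0194084·0.0784 = 0.138467
Multiply by the mixture weights:
  w_I·p_I = 0.40 × 0.0634071 = 0.0253628
  w_II·p_II = 0.28 × 0.0718665 = 0.0201226
  w_III·p_III = 0.32 × 0.138467 = 0.0443096
Normaliser: 0.0253628 + 0.0201226 + 0.0443096 = 0.089795
P(Level III | data) = 0.0443096 / 0.089795 ≈ 0.493

0.493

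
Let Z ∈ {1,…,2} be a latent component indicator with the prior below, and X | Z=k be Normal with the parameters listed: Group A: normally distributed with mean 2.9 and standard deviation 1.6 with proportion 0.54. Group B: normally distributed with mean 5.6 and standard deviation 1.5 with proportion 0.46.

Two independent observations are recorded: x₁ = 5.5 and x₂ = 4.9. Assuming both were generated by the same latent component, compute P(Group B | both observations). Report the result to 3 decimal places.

The responsibility of component k is w_k f_k(x) divided by Σ_j w_j f_j(x).
Since both observations come from the same component, the likelihood for component k is f_k(x₁)·f_k(x₂).
  f_A = [0.0665864] × [0.114156] = 0.00760122
  f_B = [0.265371] × [0.238522] = 0.0632969
Weight by the priors:
  w_A·f_A = 0.54 × 0.00760122 = 0.00410466
  w_B·f_B = 0.46 × 0.0632969 = 0.0291166
Marginal: 0.00410466 + 0.0291166 = 0.0332212
So the posterior for Group B is 0.0291166 / 0.0332212 ≈ 0.876.

0.876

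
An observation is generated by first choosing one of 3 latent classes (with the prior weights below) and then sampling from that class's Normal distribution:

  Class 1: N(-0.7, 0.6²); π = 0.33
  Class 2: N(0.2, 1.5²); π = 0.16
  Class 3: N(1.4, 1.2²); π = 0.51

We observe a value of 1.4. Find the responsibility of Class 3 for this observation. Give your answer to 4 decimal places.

Posterior ∝ prior × likelihood, so P(k | x) ∝ π_k f_k(x); normalise over all components.
Normal densities:
  L_1 = 0.00145447
  L_2 = 0.193128
  L_3 = 0.332452
Unnormalised posteriors:
  π_1·L_1 = 0.33 × 0.00145447 = 0.000479975
  π_2·L_2 = 0.16 × 0.193128 = 0.0309004
  π_3·L_3 = 0.51 × 0.332452 = 0.16955
Marginal: 0.000479975 + 0.0309004 + 0.16955 = 0.200931
Responsibility of Class 3: 0.16955 / 0.200931 ≈ 0.8438

0.8438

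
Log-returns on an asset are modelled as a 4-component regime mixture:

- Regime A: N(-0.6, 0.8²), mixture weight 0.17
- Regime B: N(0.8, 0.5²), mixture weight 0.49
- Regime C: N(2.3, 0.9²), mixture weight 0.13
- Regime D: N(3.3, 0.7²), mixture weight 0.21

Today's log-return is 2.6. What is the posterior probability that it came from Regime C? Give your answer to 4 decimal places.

The responsibility of component k is w_k f_k(x) divided by Σ_j w_j f_j(x).
Evaluate each component's likelihood at the observed value:
  f_A = 0.000167288
  f_B = 0.0012238
  f_C = 0.419315
  f_D = 0.345672
Prior × likelihood for each component:
  w_A·f_A = 0.17 × 0.000167288 = 2.84389e-05
  w_B·f_B = 0.49 × 0.0012238 = 0.000599664
  w_C·f_C = 0.13 × 0.419315 = 0.0545109
  w_D·f_D = 0.21 × 0.345672 = 0.0725912
Marginal: 2.84389e-05 + 0.000599664 + 0.0545109 + 0.0725912 = 0.12773
P(Regime C | 2.6) ≈ 0.4268

0.4268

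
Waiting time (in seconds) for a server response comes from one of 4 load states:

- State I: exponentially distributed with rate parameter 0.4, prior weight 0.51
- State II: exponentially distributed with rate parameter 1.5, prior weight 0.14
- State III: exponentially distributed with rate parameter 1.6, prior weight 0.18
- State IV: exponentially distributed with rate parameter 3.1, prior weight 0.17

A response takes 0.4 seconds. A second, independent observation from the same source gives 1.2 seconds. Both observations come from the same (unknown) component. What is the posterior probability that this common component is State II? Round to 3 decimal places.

Posterior ∝ prior × likelihood, so P(k | x) ∝ w_k f_k(x); normalise over all components.
Since both observations come from the same component, the likelihood for component k is f_k(x₁)·f_k(x₂).
  L_I = [0.4·e^(−0.4·0.4) = 0.4·e^(−0.1600) = 0.340858] × [0.247513] = 0.0843668
  L_II = [1.5·e^(−1.5·0.4) = 1.5·e^(−0.6000) = 0.823217] × [0.247948] = 0.204115
  L_III = [1.6·e^(−1.6·0.4) = 1.6·e^(−0.6400) = 0.843668] × [0.234571] = 0.1979
  L_IV = [3.1·e^(−3.1·0.4) = 3.1·e^(−1.2400) = 0.897091] × [0.0751253] = 0.0673942
Weight by the priors:
  w_I·L_I = 0.51 × 0.0843668 = 0.0430271
  w_II·L_II = 0.14 × 0.204115 = 0.0285762
  w_III·L_III = 0.18 × 0.1979 = 0.035622
  w_IV·L_IV = 0.17 × 0.0673942 = 0.011457
Marginal: 0.0430271 + 0.0285762 + 0.035622 + 0.011457 = 0.118682
So the posterior for State II is 0.0285762 / 0.118682 ≈ 0.241.

0.241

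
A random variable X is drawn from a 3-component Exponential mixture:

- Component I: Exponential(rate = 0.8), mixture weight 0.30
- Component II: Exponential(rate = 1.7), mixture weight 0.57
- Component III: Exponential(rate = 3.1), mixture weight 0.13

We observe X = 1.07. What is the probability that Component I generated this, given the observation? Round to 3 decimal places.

0.372

Posterior ∝ prior × likelihood, so P(k | x) ∝ π_k f_k(x); normalise over all components.
Exponential densities:
  p_I = 0.339886
  p_II = 0.275719
  p_III = 0.112411
Unnormalised posteriors:
  π_I·p_I = 0.30 × 0.339886 = 0.101966
  π_II·p_II = 0.57 × 0.275719 = 0.15716
  π_III·p_III = 0.13 × 0.112411 = 0.0146134
Sum: 0.101966 + 0.15716 + 0.0146134 = 0.273739
So the posterior for Component I is 0.101966 / 0.273739 ≈ 0.372.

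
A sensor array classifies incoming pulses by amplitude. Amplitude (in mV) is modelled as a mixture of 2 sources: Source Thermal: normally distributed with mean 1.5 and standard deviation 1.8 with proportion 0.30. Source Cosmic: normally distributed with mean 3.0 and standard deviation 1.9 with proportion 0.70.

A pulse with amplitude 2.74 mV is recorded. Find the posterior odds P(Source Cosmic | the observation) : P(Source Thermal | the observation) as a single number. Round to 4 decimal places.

2.7764

Posterior odds = (w_i f_i(x)) / (w_j f_j(x)); the normalising sum cancels.
Normal densities:
  L_Thermal = 0.174818
  L_Cosmic = 0.208013
Odds = (0.70/0.30) × (0.208013/0.174818) = 2.33333 × 1.18988 ≈ 2.7764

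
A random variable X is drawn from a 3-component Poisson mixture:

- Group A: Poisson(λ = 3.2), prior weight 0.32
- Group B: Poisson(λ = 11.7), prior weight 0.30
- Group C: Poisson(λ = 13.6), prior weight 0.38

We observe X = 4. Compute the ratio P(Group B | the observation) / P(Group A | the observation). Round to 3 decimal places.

Only the two components matter; the odds are (w_i f_i(x)) / (w_j f_j(x)).
Evaluate each component's likelihood at the observed value:
  f_A = 0.178093
  f_B = 0.0064757
  f_C = 0.00176823
Odds = (0.30/0.32) × (0.0064757/0.178093) = 0.9375 × 0.0363614 ≈ 0.034

0.034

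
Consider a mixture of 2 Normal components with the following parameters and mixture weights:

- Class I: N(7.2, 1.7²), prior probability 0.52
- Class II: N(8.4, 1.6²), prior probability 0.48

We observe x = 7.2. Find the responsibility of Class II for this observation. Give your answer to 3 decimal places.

0.425

Apply Bayes' rule: the posterior for each component is proportional to its prior times its likelihood at x.
Normal densities:
  p_I = (1/(1.7·√(2π)))·exp(−(7.2−7.2)²/(2·1.7²)) = 0.234672·exp(-0.00000) = 0.234672
  p_II = (1/(1.6·√(2π)))·exp(−(7.2−8.4)²/(2·1.6²)) = 0.249339·exp(-0.28125) = 0.188211
Prior × likelihood for each component:
  π_I·p_I = 0.52 × 0.234672 = 0.122029
  π_II·p_II = 0.48 × 0.188211 = 0.0903412
Normaliser: 0.122029 + 0.0903412 = 0.212371
P(Class II | the observation) = 0.0903412 / 0.212371 ≈ 0.425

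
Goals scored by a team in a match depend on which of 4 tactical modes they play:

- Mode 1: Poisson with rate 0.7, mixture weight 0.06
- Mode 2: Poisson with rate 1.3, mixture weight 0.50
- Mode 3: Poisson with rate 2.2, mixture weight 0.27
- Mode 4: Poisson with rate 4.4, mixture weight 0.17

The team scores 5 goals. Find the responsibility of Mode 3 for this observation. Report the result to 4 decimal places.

0.2806

Apply Bayes' rule: the posterior for each component is proportional to its prior times its likelihood at x.
Evaluate each component's likelihood at the observed value:
  f_1 = 0.000695509
  f_2 = 0.00843243
  f_3 = 0.0475866
  f_4 = 0.168728
Prior × likelihood for each component:
  P(Z=1)·f_1 = 0.06 × 0.000695509 = 4.17305e-05
  P(Z=2)·f_2 = 0.50 × 0.00843243 = 0.00421621
  P(Z=3)·f_3 = 0.27 × 0.0475866 = 0.0128484
  P(Z=4)·f_4 = 0.17 × 0.168728 = 0.0286837
Normaliser: 4.17305e-05 + 0.00421621 + 0.0128484 + 0.0286837 = 0.04579
P(Mode 3 | the observation) = 0.0128484 / 0.04579 ≈ 0.2806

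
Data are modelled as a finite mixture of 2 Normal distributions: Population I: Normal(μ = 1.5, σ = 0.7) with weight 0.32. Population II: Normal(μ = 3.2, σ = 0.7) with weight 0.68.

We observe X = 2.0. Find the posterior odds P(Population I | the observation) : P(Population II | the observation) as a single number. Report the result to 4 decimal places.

1.5849

The posterior odds equal the prior odds times the likelihood ratio: (π_i/π_j)·(f_i(x)/f_j(x)).
Component likelihoods at x = 2.0:
  L_I = (1/(0.7·√(2π)))·exp(−(2.0−1.5)²/(2·0.7²)) = 0.569918·exp(-0.25510) = 0.441593
  L_II = (1/(0.7·√(2π)))·exp(−(2.0−3.2)²/(2·0.7²)) = 0.569918·exp(-1.46939) = 0.131119
Odds = (0.32/0.68) × (0.441593/0.131119) = 0.470588 × 3.36789 ≈ 1.5849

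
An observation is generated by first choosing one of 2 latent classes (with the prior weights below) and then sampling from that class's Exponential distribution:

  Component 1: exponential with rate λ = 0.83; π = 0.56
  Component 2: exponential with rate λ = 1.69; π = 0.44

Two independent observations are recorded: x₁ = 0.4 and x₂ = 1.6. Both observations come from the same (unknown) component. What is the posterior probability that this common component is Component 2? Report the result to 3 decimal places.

0.368

Apply Bayes' rule: the posterior for each component is proportional to its prior times its likelihood at x.
Since both observations come from the same component, the likelihood for component k is f_k(x₁)·f_k(x₂).
  L_1 = [0.83·e^(−0.83·0.4) = 0.83·e^(−0.3320) = 0.595514] × [0.219956] = 0.130987
  L_2 = [1.69·e^(−1.69·0.4) = 1.69·e^(−0.6760) = 0.859614] × [0.113124] = 0.0972429
Unnormalised posteriors:
  w_1·L_1 = 0.56 × 0.130987 = 0.0733526
  w_2·L_2 = 0.44 × 0.0972429 = 0.0427869
Marginal: 0.0733526 + 0.0427869 = 0.116139
P(Component 2 | data) ≈ 0.368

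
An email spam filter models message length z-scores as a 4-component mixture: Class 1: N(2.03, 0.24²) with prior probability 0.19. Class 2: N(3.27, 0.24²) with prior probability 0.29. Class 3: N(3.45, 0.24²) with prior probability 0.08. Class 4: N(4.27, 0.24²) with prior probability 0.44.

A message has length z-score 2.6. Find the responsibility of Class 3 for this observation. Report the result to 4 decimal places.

0.0087

P(component k | x) = π_k·f_k(x) / marginal(x), where marginal(x) = Σ_j π_j·f_j(x).
Evaluate each component's likelihood at the observed value:
  L_1 = (1/(0.24·√(2π)))·exp(−(2.6−2.03)²/(2·0.24²)) = 1.662260·exp(-2.82031) = 0.0990496
  L_2 = (1/(0.24·√(2π)))·exp(−(2.6−3.27)²/(2·0.24²)) = 1.662260·exp(-3.89670) = 0.0337585
  L_3 = (1/(0.24·√(2π)))·exp(−(2.6−3.45)²/(2·0.24²)) = 1.662260·exp(-6.27170) = 0.00314003
  L_4 = (1/(0.24·√(2π)))·exp(−(2.6−4.27)²/(2·0.24²)) = 1.662260·exp(-24.20920) = 5.09069e-11
Unnormalised posteriors:
  π_1·L_1 = 0.19 × 0.0990496 = 0.0188194
  π_2·L_2 = 0.29 × 0.0337585 = 0.00978996
  π_3·L_3 = 0.08 × 0.00314003 = 0.000251202
  π_4·L_4 = 0.44 × 5.09069e-11 = 2.2399e-11
Marginal: 0.0188194 + 0.00978996 + 0.000251202 + 2.2399e-11 = 0.0288606
P(Class 3 | data) ≈ 0.0087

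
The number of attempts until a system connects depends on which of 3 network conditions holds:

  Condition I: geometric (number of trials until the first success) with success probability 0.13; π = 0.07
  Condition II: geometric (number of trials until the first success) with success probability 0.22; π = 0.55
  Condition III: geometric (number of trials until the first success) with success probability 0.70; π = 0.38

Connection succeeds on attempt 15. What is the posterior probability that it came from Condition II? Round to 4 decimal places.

0.7424

P(component k | x) = π_k·f_k(x) / marginal(x), where marginal(x) = Σ_j π_j·f_j(x).
Evaluate each component's likelihood at the observed value:
  L_I = 0.0185018
  L_II = 0.00678808
  L_III = 3.34808e-08
Multiply by the mixture weights:
  π_I·L_I = 0.07 × 0.0185018 = 0.00129512
  π_II·L_II = 0.55 × 0.00678808 = 0.00373345
  π_III·L_III = 0.38 × 3.34808e-08 = 1.27227e-08
Sum: 0.00129512 + 0.00373345 + 1.27227e-08 = 0.00502858
So the posterior for Condition II is 0.00373345 / 0.00502858 ≈ 0.7424.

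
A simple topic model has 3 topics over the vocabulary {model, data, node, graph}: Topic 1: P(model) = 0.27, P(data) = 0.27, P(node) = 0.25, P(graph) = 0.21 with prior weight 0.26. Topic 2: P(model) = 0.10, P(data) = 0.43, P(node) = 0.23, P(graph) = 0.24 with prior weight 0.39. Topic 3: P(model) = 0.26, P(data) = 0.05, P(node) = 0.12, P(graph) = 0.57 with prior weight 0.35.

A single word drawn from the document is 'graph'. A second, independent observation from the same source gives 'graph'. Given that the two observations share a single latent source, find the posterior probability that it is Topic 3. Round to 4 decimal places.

0.7702

Apply Bayes' rule: the posterior for each component is proportional to its prior times its likelihood at x.
Since both observations come from the same component, the likelihood for component k is f_k(x₁)·f_k(x₂).
  L_1 = [0.21] × [0.21] = 0.0441
  L_2 = [0.24] × [0.24] = 0.0576
  L_3 = [0.57] × [0.57] = 0.3249
Prior × likelihood for each component:
  π_1·L_1 = 0.26 × 0.0441 = 0.011466
  π_2·L_2 = 0.39 × 0.0576 = 0.022464
  π_3·L_3 = 0.35 × 0.3249 = 0.113715
Marginal: 0.011466 + 0.022464 + 0.113715 = 0.147645
P(Topic 3 | x) = 0.113715 / 0.147645 ≈ 0.7702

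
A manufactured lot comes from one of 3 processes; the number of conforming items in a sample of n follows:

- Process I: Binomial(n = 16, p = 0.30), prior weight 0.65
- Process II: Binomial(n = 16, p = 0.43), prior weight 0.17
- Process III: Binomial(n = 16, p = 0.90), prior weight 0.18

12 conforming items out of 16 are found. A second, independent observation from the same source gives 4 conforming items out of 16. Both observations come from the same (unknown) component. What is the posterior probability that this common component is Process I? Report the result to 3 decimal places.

The responsibility of component k is w_k f_k(x) divided by Σ_j w_j f_j(x).
Since both observations come from the same component, the likelihood for component k is f_k(x₁)·f_k(x₂).
  L_I = [C(16,12)·0.30^12·0.70^4 = 1820·5.31441e-07·0.2401 = 0.00023223] × [0.204048] = 4.73862e-05
  L_II = [C(16,12)·0.43^12·0.57^4 = 1820·3.99596e-05·0.10556 = 0.00767701] × [0.0731886] = 0.00056187
  L_III = [C(16,12)·0.90^12·0.10^4 = 1820·0.28243·0.0001 = 0.0514022] × [1.1941e-09] = 6.13794e-11
Multiply by the mixture weights:
  w_I·L_I = 0.65 × 4.73862e-05 = 3.0801e-05
  w_II·L_II = 0.17 × 0.00056187 = 9.55179e-05
  w_III·L_III = 0.18 × 6.13794e-11 = 1.10483e-11
Sum: 3.0801e-05 + 9.55179e-05 + 1.10483e-11 = 0.000126319
P(Process I | x₁,x₂) = 3.0801e-05 / 0.000126319 ≈ 0.244

0.244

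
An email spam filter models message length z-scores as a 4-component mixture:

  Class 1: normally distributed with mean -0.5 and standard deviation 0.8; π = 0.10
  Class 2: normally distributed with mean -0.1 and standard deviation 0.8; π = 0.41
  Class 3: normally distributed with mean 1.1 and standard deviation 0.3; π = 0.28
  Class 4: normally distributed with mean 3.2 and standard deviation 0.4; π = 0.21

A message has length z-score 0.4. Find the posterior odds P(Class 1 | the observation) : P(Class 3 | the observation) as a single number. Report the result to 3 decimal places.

1.082

The posterior odds equal the prior odds times the likelihood ratio: (w_i/w_j)·(f_i(x)/f_j(x)).
Evaluate each component's likelihood at the observed value:
  f_1 = 0.264846
  f_2 = 0.410201
  f_3 = 0.0874063
  f_4 = 2.28368e-11
Posterior odds = (w_1·f_1) / (w_3·f_3) = (0.10·0.264846) / (0.28·0.0874063) = 0.0264846 / 0.0244738 ≈ 1.082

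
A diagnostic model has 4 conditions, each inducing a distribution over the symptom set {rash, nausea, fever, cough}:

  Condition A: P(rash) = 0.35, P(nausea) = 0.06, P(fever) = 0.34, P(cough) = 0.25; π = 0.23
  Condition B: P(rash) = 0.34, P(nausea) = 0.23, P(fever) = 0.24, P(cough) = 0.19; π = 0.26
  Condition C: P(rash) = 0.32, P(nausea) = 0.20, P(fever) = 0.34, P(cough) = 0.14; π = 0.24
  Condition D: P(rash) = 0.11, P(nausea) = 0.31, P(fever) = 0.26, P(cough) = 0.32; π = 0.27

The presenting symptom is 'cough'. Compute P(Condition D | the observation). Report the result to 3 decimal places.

0.381

P(component k | x) = w_k·f_k(x) / marginal(x), where marginal(x) = Σ_j w_j·f_j(x).
Evaluate each component's likelihood at the observed value:
  p_A = P(cough | comp) = 0.25
  p_B = P(cough | comp) = 0.19
  p_C = P(cough | comp) = 0.14
  p_D = P(cough | comp) = 0.32
Unnormalised posteriors:
  w_A·p_A = 0.23 × 0.25 = 0.0575
  w_B·p_B = 0.26 × 0.19 = 0.0494
  w_C·p_C = 0.24 × 0.14 = 0.0336
  w_D·p_D = 0.27 × 0.32 = 0.0864
Evidence: 0.0575 + 0.0494 + 0.0336 + 0.0864 = 0.2269
P(Condition D | data) ≈ 0.381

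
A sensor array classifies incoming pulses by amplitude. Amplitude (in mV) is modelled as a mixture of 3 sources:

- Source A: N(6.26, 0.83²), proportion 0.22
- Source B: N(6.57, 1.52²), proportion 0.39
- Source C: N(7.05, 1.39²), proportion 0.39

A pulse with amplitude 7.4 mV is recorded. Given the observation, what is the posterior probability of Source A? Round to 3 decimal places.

0.173

Posterior ∝ prior × likelihood, so P(k | x) ∝ w_k f_k(x); normalise over all components.
Normal densities:
  L_A = 0.187149
  L_B = 0.22611
  L_C = 0.278053
Multiply by the mixture weights:
  w_A·L_A = 0.22 × 0.187149 = 0.0411727
  w_B·L_B = 0.39 × 0.22611 = 0.0881827
  w_C·L_C = 0.39 × 0.278053 = 0.108441
Evidence: 0.0411727 + 0.0881827 + 0.108441 = 0.237796
P(Source A | x) = 0.0411727 / 0.237796 ≈ 0.173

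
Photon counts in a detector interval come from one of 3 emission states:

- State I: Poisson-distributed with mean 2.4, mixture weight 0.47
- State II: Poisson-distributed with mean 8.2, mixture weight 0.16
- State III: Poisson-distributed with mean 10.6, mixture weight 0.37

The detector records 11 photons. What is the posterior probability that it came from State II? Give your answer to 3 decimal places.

0.221

Apply Bayes' rule: the posterior for each component is proportional to its prior times its likelihood at x.
Evaluate each component's likelihood at the observed value:
  f_I = e^(−2.4)·2.4^11/11! = 3.45829e-05
  f_II = e^(−8.2)·8.2^11/11! = 0.07755
  f_III = e^(−10.6)·10.6^11/11! = 0.118492
Multiply by the mixture weights:
  w_I·f_I = 0.47 × 3.45829e-05 = 1.6254e-05
  w_II·f_II = 0.16 × 0.07755 = 0.012408
  w_III·f_III = 0.37 × 0.118492 = 0.0438419
Sum: 1.6254e-05 + 0.012408 + 0.0438419 = 0.0562661
So the posterior for State II is 0.012408 / 0.0562661 ≈ 0.221.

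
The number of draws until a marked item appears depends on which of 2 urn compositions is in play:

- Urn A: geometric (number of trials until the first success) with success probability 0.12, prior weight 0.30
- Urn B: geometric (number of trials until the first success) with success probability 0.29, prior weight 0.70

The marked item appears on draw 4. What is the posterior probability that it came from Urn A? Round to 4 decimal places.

By Bayes' theorem, P(k | x) = P(Z=k) f_k(x) / Σ_j P(Z=j) f_j(x).
Evaluate each component's likelihood at the observed value:
  f_A = 0.0817766
  f_B = 0.103794
Weight by the priors:
  P(Z=A)·f_A = 0.30 × 0.0817766 = 0.024533
  P(Z=B)·f_B = 0.70 × 0.103794 = 0.0726559
Evidence: 0.024533 + 0.0726559 = 0.0971889
P(Urn A | 4) = 0.024533 / 0.0971889 ≈ 0.2524

0.2524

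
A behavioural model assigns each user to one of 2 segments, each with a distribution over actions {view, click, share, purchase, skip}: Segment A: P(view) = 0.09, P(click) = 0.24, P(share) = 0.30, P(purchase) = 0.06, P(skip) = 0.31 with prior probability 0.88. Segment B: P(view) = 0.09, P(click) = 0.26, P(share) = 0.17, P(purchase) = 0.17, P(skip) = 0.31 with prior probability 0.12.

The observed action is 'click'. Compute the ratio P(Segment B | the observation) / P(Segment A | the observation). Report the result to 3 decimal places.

The posterior odds equal the prior odds times the likelihood ratio: (P(Z=i)/P(Z=j))·(f_i(x)/f_j(x)).
Component likelihoods at x = 'click':
  p_A = 0.24
  p_B = 0.26
Posterior odds = (P(Z=B)·p_B) / (P(Z=A)·p_A) = (0.12·0.26) / (0.88·0.24) = 0.0312 / 0.2112 ≈ 0.148

0.148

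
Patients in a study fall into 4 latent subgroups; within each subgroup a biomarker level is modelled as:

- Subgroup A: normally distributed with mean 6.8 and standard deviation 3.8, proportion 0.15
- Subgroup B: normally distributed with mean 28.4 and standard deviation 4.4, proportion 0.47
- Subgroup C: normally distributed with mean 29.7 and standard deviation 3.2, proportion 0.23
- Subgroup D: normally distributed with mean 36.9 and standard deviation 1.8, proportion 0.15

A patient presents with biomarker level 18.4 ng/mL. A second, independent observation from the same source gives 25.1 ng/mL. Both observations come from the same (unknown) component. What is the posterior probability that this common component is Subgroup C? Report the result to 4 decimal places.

By Bayes' theorem, P(k | x) = π_k f_k(x) / Σ_j π_j f_j(x).
Since both observations come from the same component, the likelihood for component k is f_k(x₁)·f_k(x₂).
  f_A = [0.000994551] × [9.6624e-07] = 9.60975e-10
  f_B = [0.00685218] × [0.0684403] = 0.000468966
  f_C = [0.000244339] × [0.0443655] = 1.08402e-05
  f_D = [2.55732e-24] × [1.03197e-10] = 2.63908e-34
Multiply by the mixture weights:
  π_A·f_A = 0.15 × 9.60975e-10 = 1.44146e-10
  π_B·f_B = 0.47 × 0.000468966 = 0.000220414
  π_C·f_C = 0.23 × 1.08402e-05 = 2.49326e-06
  π_D·f_D = 0.15 × 2.63908e-34 = 3.95862e-35
Evidence: 1.44146e-10 + 0.000220414 + 2.49326e-06 + 3.95862e-35 = 0.000222907
P(Subgroup C | data) = 2.49326e-06 / 0.000222907 ≈ 0.0112

0.0112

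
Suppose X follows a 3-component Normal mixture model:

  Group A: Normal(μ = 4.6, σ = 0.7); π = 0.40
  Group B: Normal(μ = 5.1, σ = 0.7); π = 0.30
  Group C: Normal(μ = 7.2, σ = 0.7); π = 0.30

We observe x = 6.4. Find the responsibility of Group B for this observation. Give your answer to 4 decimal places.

0.2385

Apply Bayes' rule: the posterior for each component is proportional to its prior times its likelihood at x.
Normal densities:
  f_A = (1/(0.7·√(2π)))·exp(−(6.4−4.6)²/(2·0.7²)) = 0.569918·exp(-3.30612) = 0.0208921
  f_B = (1/(0.7·√(2π)))·exp(−(6.4−5.1)²/(2·0.7²)) = 0.569918·exp(-1.72449) = 0.101596
  f_C = (1/(0.7·√(2π)))·exp(−(6.4−7.2)²/(2·0.7²)) = 0.569918·exp(-0.65306) = 0.296614
Unnormalised posteriors:
  P(Z=A)·f_A = 0.40 × 0.0208921 = 0.00835682
  P(Z=B)·f_B = 0.30 × 0.101596 = 0.0304787
  P(Z=C)·f_C = 0.30 × 0.296614 = 0.0889841
Marginal: 0.00835682 + 0.0304787 + 0.0889841 = 0.12782
P(Group B | data) ≈ 0.2385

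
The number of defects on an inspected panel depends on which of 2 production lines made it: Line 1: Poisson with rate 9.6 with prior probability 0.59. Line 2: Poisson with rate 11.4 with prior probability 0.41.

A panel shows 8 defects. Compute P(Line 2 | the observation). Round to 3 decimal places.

0.312

The responsibility of component k is P(Z=k) f_k(x) divided by Σ_j P(Z=j) f_j(x).
Poisson probabilities:
  L_1 = 0.121178
  L_2 = 0.0792066
Weight by the priors:
  P(Z=1)·L_1 = 0.59 × 0.121178 = 0.0714948
  P(Z=2)·L_2 = 0.41 × 0.0792066 = 0.0324747
Evidence: 0.0714948 + 0.0324747 = 0.103969
P(Line 2 | x) ≈ 0.312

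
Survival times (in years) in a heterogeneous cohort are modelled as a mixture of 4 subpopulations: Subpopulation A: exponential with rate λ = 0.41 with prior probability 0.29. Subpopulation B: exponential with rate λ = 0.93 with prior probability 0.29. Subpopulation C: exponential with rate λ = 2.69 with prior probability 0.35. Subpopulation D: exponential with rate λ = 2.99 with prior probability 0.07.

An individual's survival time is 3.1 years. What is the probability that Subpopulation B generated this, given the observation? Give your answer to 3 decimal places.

By Bayes' theorem, P(k | x) = π_k f_k(x) / Σ_j π_j f_j(x).
Exponential densities:
  f_A = 0.41·e^(−0.41·3.1) = 0.41·e^(−1.2710) = 0.115026
  f_B = 0.93·e^(−0.93·3.1) = 0.93·e^(−2.8830) = 0.0520489
  f_C = 2.69·e^(−2.69·3.1) = 2.69·e^(−8.3390) = 0.00064294
  f_D = 2.99·e^(−2.99·3.1) = 2.99·e^(−9.2690) = 0.000281965
Prior × likelihood for each component:
  π_A·f_A = 0.29 × 0.115026 = 0.0333575
  π_B·f_B = 0.29 × 0.0520489 = 0.0150942
  π_C·f_C = 0.35 × 0.00064294 = 0.000225029
  π_D·f_D = 0.07 × 0.000281965 = 1.97376e-05
Evidence: 0.0333575 + 0.0150942 + 0.000225029 + 1.97376e-05 = 0.0486965
P(Subpopulation B | data) ≈ 0.310

0.310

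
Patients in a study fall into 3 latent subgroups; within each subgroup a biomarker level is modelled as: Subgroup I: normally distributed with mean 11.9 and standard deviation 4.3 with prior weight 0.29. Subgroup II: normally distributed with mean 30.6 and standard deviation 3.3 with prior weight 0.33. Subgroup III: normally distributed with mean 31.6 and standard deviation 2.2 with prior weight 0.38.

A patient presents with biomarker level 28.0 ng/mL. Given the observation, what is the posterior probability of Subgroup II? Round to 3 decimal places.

Posterior ∝ prior × likelihood, so P(k | x) ∝ P(Z=k) f_k(x); normalise over all components.
Normal densities:
  f_I = 8.3805e-05
  f_II = 0.0886342
  f_III = 0.0475374
Weight by the priors:
  P(Z=I)·f_I = 0.29 × 8.3805e-05 = 2.43034e-05
  P(Z=II)·f_II = 0.33 × 0.0886342 = 0.0292493
  P(Z=III)·f_III = 0.38 × 0.0475374 = 0.0180642
Normaliser: 2.43034e-05 + 0.0292493 + 0.0180642 = 0.0473378
P(Subgroup II | the observation) = 0.0292493 / 0.0473378 ≈ 0.618

0.618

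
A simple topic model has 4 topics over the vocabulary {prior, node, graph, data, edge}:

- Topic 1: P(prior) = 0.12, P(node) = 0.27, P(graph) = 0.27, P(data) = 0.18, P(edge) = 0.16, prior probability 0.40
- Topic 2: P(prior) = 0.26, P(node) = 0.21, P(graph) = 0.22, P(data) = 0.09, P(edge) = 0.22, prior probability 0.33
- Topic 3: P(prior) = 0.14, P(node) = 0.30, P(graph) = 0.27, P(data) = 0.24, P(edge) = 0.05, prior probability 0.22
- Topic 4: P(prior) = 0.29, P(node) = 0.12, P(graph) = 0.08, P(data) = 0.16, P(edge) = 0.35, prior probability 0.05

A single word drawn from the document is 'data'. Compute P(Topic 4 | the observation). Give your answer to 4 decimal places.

0.0492

Apply Bayes' rule: the posterior for each component is proportional to its prior times its likelihood at x.
Categorical probabilities:
  L_1 = 0.18
  L_2 = 0.09
  L_3 = 0.24
  L_4 = 0.16
Unnormalised posteriors:
  P(Z=1)·L_1 = 0.40 × 0.18 = 0.072
  P(Z=2)·L_2 = 0.33 × 0.09 = 0.0297
  P(Z=3)·L_3 = 0.22 × 0.24 = 0.0528
  P(Z=4)·L_4 = 0.05 × 0.16 = 0.008
Sum: 0.072 + 0.0297 + 0.0528 + 0.008 = 0.1625
P(Topic 4 | data) ≈ 0.0492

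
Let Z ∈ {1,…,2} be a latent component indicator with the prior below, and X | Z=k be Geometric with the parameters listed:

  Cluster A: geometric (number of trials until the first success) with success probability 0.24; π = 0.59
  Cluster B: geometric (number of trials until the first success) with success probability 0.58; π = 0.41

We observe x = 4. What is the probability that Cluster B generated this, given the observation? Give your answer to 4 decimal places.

Apply Bayes' rule: the posterior for each component is proportional to its prior times its likelihood at x.
Component likelihoods at x = 4:
  p_A = 0.105354
  p_B = 0.042971
Prior × likelihood for each component:
  π_A·p_A = 0.59 × 0.105354 = 0.062159
  π_B·p_B = 0.41 × 0.042971 = 0.0176181
Marginal: 0.062159 + 0.0176181 = 0.0797771
Responsibility of Cluster B: 0.0176181 / 0.0797771 ≈ 0.2208

0.2208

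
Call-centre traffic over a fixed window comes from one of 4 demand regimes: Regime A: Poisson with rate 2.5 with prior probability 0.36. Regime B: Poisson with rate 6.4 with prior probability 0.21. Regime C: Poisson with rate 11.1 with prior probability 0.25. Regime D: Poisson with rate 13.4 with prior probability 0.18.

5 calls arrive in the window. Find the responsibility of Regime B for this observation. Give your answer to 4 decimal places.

The responsibility of component k is P(Z=k) f_k(x) divided by Σ_j P(Z=j) f_j(x).
Evaluate each component's likelihood at the observed value:
  f_A = e^(−2.5)·2.5^5/5! = 0.0668009
  f_B = e^(−6.4)·6.4^5/5! = 0.148674
  f_C = e^(−11.1)·11.1^5/5! = 0.021221
  f_D = e^(−13.4)·13.4^5/5! = 0.00545502
Weight by the priors:
  P(Z=A)·f_A = 0.36 × 0.0668009 = 0.0240483
  P(Z=B)·f_B = 0.21 × 0.148674 = 0.0312215
  P(Z=C)·f_C = 0.25 × 0.021221 = 0.00530524
  P(Z=D)·f_D = 0.18 × 0.00545502 = 0.000981904
Marginal: 0.0240483 + 0.0312215 + 0.00530524 + 0.000981904 = 0.0615569
Responsibility of Regime B: 0.0312215 / 0.0615569 ≈ 0.5072

0.5072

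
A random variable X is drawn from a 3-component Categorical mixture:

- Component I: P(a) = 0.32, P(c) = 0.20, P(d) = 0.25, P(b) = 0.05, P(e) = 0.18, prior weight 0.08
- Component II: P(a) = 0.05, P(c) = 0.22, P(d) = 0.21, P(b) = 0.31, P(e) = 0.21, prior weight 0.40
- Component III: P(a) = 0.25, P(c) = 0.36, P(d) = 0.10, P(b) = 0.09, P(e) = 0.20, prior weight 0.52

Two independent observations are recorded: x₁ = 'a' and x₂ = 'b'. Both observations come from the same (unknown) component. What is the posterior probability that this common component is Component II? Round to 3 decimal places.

By Bayes' theorem, P(k | x) = w_k f_k(x) / Σ_j w_j f_j(x).
Since both observations come from the same component, the likelihood for component k is f_k(x₁)·f_k(x₂).
  L_I = [0.32] × [0.05] = 0.016
  L_II = [0.05] × [0.31] = 0.0155
  L_III = [0.25] × [0.09] = 0.0225
Unnormalised posteriors:
  w_I·L_I = 0.08 × 0.016 = 0.00128
  w_II·L_II = 0.40 × 0.0155 = 0.0062
  w_III·L_III = 0.52 × 0.0225 = 0.0117
Denominator: 0.00128 + 0.0062 + 0.0117 = 0.01918
So the posterior for Component II is 0.0062 / 0.01918 ≈ 0.323.

0.323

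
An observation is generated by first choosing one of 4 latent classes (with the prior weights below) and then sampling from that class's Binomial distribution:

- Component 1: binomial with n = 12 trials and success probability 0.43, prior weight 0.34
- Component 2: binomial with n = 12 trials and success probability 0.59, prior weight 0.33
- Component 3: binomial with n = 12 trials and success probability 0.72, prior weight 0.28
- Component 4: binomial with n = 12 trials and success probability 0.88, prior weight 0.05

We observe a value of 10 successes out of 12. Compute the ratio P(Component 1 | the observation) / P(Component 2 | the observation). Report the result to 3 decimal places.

Posterior odds = (π_i f_i(x)) / (π_j f_j(x)); the normalising sum cancels.
Evaluate each component's likelihood at the observed value:
  L_1 = C(12,10)·0.43^10·0.57^2 = 66·0.000216115·0.3249 = 0.00463424
  L_2 = C(12,10)·0.59^10·0.41^2 = 66·0.00511117·0.1681 = 0.0567064
  L_3 = C(12,10)·0.72^10·0.28^2 = 66·0.0374391·0.0784 = 0.193725
  L_4 = C(12,10)·0.88^10·0.12^2 = 66·0.278501·0.0144 = 0.264687
Posterior odds = (π_1·L_1) / (π_2·L_2) = (0.34·0.00463424) / (0.33·0.0567064) = 0.00157564 / 0.0187131 ≈ 0.084

0.084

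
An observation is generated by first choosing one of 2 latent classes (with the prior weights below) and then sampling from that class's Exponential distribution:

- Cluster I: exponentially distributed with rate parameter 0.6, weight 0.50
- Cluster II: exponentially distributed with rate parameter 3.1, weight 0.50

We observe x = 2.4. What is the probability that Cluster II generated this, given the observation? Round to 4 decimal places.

The responsibility of component k is π_k f_k(x) divided by Σ_j π_j f_j(x).
Component likelihoods at x = 2.4:
  p_I = 0.6·e^(−0.6·2.4) = 0.6·e^(−1.4400) = 0.142157
  p_II = 3.1·e^(−3.1·2.4) = 3.1·e^(−7.4400) = 0.00182058
Prior × likelihood for each component:
  π_I·p_I = 0.50 × 0.142157 = 0.0710783
  π_II·p_II = 0.50 × 0.00182058 = 0.000910292
Evidence: 0.0710783 + 0.000910292 = 0.0719886
P(Cluster II | x) ≈ 0.0126

0.0126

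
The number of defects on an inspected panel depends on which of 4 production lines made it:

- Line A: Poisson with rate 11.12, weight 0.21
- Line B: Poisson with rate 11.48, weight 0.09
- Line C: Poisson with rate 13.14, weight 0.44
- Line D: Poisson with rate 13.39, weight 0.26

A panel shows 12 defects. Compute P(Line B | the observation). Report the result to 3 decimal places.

0.094

By Bayes' theorem, P(k | x) = P(Z=k) f_k(x) / Σ_j P(Z=j) f_j(x).
Component likelihoods at x = 12 defects:
  p_A = 0.110552
  p_B = 0.113049
  p_C = 0.108687
  p_D = 0.106127
Unnormalised posteriors:
  P(Z=A)·p_A = 0.21 × 0.110552 = 0.0232159
  P(Z=B)·p_B = 0.09 × 0.113049 = 0.0101744
  P(Z=C)·p_C = 0.44 × 0.108687 = 0.0478223
  P(Z=D)·p_D = 0.26 × 0.106127 = 0.0275931
Normaliser: 0.0232159 + 0.0101744 + 0.0478223 + 0.0275931 = 0.108806
P(Line B | 12 defects) = 0.0101744 / 0.108806 ≈ 0.094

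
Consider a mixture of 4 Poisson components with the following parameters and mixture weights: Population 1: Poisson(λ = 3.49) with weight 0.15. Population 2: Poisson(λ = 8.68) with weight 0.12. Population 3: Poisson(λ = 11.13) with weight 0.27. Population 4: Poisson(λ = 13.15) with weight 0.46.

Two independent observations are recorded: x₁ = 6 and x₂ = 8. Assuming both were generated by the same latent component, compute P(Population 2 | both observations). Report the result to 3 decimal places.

By Bayes' theorem, P(k | x) = P(Z=k) f_k(x) / Σ_j P(Z=j) f_j(x).
Since both observations come from the same component, the likelihood for component k is f_k(x₁)·f_k(x₂).
  L_1 = [0.0765477] × [0.0166493] = 0.00127446
  L_2 = [0.100951] × [0.135819] = 0.0137111
  L_3 = [0.0387205] × [0.0856531] = 0.00331653
  L_4 = [0.0139717] × [0.0431433] = 0.000602785
Weight by the priors:
  P(Z=1)·L_1 = 0.15 × 0.00127446 = 0.00019117
  P(Z=2)·L_2 = 0.12 × 0.0137111 = 0.00164533
  P(Z=3)·L_3 = 0.27 × 0.00331653 = 0.000895463
  P(Z=4)·L_4 = 0.46 × 0.000602785 = 0.000277281
Denominator: 0.00019117 + 0.00164533 + 0.000895463 + 0.000277281 = 0.00300924
Responsibility of Population 2: 0.00164533 / 0.00300924 ≈ 0.547

0.547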